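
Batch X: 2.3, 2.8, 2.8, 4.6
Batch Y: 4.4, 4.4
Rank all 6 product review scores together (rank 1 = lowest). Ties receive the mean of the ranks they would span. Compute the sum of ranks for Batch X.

12

Sorted (ascending): 2.3, 2.8, 2.8, 4.4, 4.4, 4.6
The 2 values of 2.8 occupy positions 2–3 → average rank (2+3)/2 = 2.5.
The 2 values of 4.4 occupy positions 4–5 → average rank (4+5)/2 = 4.5.
Batch X values → pooled ranks: 2.3→1, 2.8→2.5, 2.8→2.5, 4.6→6
Rank sum = 1 + 2.5 + 2.5 + 6 = 12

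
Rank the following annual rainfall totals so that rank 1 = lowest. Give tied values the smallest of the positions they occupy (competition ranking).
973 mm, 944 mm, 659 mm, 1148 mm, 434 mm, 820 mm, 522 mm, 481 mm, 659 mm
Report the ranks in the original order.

8, 7, 4, 9, 1, 6, 3, 2, 4

Sorted (ascending): 434, 481, 522, 659, 659, 820, 944, 973, 1148
The 2 values of 659 occupy positions 4–5 → each gets rank 4.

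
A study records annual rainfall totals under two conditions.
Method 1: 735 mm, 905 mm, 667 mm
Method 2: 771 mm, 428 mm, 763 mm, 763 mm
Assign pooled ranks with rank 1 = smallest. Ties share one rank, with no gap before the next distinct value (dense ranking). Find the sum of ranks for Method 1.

11

Sorted (ascending): 428, 667, 735, 763, 763, 771, 905
The 2 values of 763 share dense rank 4.
Remaining distinct values take the next consecutive integers.
Method 1 values → pooled ranks: 735→3, 905→6, 667→2
Rank sum = 3 + 6 + 2 = 11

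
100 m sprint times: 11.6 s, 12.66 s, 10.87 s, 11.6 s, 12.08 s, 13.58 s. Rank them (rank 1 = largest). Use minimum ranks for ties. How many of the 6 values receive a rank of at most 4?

5

Sorted (descending): 13.58, 12.66, 12.08, 11.6, 11.6, 10.87
The 2 values of 11.6 occupy positions 4–5 → each gets rank 4.
Ranks ≤ 4: {1, 2, 3, 4, 4} → 5 values.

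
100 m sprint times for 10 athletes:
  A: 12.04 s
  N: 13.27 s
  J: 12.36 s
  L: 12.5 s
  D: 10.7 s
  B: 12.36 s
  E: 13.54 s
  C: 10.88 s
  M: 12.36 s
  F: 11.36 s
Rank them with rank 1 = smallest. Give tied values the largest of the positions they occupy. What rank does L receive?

Sorted (ascending): 10.7, 10.88, 11.36, 12.04, 12.36, 12.36, 12.36, 12.5, 13.27, 13.54
The 3 values of 12.36 occupy positions 5–7 → each gets rank 7.
L has value 12.5 s → rank 8.

8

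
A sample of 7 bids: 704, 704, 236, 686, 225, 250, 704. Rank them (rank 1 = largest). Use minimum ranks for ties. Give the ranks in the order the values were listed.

1, 1, 6, 4, 7, 5, 1

Sorted (descending): 704, 704, 704, 686, 250, 236, 225
The 3 values of 704 occupy positions 1–3 → each gets rank 1.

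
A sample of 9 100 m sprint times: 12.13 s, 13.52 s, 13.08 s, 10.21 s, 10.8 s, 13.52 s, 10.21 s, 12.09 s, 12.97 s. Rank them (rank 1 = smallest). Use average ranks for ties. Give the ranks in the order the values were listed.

Sorted (ascending): 10.21, 10.21, 10.8, 12.09, 12.13, 12.97, 13.08, 13.52, 13.52
The 2 values of 10.21 occupy positions 1–2 → average rank (1+2)/2 = 1.5.
The 2 values of 13.52 occupy positions 8–9 → average rank (8+9)/2 = 8.5.

5, 8.5, 7, 1.5, 3, 8.5, 1.5, 4, 6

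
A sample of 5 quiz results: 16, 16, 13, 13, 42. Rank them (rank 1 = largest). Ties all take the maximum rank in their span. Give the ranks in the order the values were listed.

3, 3, 5, 5, 1

Sorted (descending): 42, 16, 16, 13, 13
The 2 values of 16 occupy positions 2–3 → each gets rank 3.
The 2 values of 13 occupy positions 4–5 → each gets rank 5.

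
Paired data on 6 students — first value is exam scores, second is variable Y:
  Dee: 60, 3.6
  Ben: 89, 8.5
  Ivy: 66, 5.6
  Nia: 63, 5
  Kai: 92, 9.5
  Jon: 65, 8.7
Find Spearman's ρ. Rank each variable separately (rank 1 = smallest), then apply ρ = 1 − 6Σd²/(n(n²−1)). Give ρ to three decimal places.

Ranks of variable 1: 1, 5, 4, 2, 6, 3
Ranks of variable 2: 1, 4, 3, 2, 6, 5
d = r₁ − r₂: 0, 1, 1, 0, 0, -2
d²: 0, 1, 1, 0, 0, 4; Σd² = 6
ρ = 1 − 6·6/(6·35) = 1 − 36/210 = 0.829

0.829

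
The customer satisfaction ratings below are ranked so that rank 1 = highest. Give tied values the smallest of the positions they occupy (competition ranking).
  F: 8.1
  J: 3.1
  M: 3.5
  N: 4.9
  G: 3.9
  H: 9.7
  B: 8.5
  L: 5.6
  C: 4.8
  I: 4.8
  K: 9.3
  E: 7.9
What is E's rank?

5

Sorted (descending): 9.7, 9.3, 8.5, 8.1, 7.9, 5.6, 4.9, 4.8, 4.8, 3.9, 3.5, 3.1
The 2 values of 4.8 occupy positions 8–9 → each gets rank 8.
E has value 7.9 → rank 5.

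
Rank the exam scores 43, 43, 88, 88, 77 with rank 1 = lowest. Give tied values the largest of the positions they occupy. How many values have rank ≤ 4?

3

Sorted (ascending): 43, 43, 77, 88, 88
The 2 values of 43 occupy positions 1–2 → each gets rank 2.
The 2 values of 88 occupy positions 4–5 → each gets rank 5.
Ranks ≤ 4: {2, 2, 3} → 3 values.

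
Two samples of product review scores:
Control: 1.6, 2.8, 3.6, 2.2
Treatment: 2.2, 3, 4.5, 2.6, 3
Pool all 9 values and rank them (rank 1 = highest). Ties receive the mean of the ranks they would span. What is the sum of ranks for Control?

Sorted (descending): 4.5, 3.6, 3, 3, 2.8, 2.6, 2.2, 2.2, 1.6
The 2 values of 3 occupy positions 3–4 → average rank (3+4)/2 = 3.5.
The 2 values of 2.2 occupy positions 7–8 → average rank (7+8)/2 = 7.5.
Control values → pooled ranks: 1.6→9, 2.8→5, 3.6→2, 2.2→7.5
Rank sum = 9 + 5 + 2 + 7.5 = 23.5

23.5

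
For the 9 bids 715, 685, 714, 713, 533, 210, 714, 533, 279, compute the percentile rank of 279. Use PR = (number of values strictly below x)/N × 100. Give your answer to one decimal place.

N = 9.
Strictly below 279: 1. Equal to 279: 1.
PR = 1/9 × 100 = 11.1

11.1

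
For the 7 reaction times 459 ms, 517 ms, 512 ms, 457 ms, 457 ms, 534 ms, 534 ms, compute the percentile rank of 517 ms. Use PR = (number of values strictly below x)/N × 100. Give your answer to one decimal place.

57.1

N = 7.
Strictly below 517: 4. Equal to 517: 1.
PR = 4/7 × 100 = 57.1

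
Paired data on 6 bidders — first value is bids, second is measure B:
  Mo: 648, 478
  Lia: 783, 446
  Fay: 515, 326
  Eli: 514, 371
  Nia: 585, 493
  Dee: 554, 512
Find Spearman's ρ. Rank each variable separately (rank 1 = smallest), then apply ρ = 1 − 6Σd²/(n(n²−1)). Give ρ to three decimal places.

0.371

Ranks of variable 1: 5, 6, 2, 1, 4, 3
Ranks of variable 2: 4, 3, 1, 2, 5, 6
d = r₁ − r₂: 1, 3, 1, -1, -1, -3
d²: 1, 9, 1, 1, 1, 9; Σd² = 22
ρ = 1 − 6·22/(6·35) = 1 − 132/210 = 0.371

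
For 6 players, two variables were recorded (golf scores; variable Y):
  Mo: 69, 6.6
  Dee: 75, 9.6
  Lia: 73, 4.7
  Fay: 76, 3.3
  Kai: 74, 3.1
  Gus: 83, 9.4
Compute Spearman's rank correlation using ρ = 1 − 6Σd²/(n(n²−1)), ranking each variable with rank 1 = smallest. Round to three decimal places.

0.200

Ranks of variable 1: 1, 4, 2, 5, 3, 6
Ranks of variable 2: 4, 6, 3, 2, 1, 5
d = r₁ − r₂: -3, -2, -1, 3, 2, 1
d²: 9, 4, 1, 9, 4, 1; Σd² = 28
ρ = 1 − 6·28/(6·35) = 1 − 168/210 = 0.200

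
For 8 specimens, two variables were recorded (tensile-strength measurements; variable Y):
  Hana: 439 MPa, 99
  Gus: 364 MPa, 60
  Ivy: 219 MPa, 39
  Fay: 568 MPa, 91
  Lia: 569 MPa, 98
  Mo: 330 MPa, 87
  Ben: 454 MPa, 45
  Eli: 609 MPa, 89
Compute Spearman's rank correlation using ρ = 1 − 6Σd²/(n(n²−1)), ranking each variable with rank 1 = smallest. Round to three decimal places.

0.548

Ranks of variable 1: 4, 3, 1, 6, 7, 2, 5, 8
Ranks of variable 2: 8, 3, 1, 6, 7, 4, 2, 5
d = r₁ − r₂: -4, 0, 0, 0, 0, -2, 3, 3
d²: 16, 0, 0, 0, 0, 4, 9, 9; Σd² = 38
ρ = 1 − 6·38/(8·63) = 1 − 228/504 = 0.548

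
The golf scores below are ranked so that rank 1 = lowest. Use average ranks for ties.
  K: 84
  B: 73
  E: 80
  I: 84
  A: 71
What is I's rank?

Sorted (ascending): 71, 73, 80, 84, 84
The 2 values of 84 occupy positions 4–5 → average rank (4+5)/2 = 4.5.
I has value 84 → rank 4.5.

4.5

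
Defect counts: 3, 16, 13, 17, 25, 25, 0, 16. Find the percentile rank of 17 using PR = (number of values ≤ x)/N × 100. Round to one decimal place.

N = 8.
Strictly below 17: 5. Equal to 17: 1.
PR = 6/8 × 100 = 75.0

75.0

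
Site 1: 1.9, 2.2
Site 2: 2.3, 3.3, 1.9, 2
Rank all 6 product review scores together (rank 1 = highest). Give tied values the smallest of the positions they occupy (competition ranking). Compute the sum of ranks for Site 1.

8

Sorted (descending): 3.3, 2.3, 2.2, 2, 1.9, 1.9
The 2 values of 1.9 occupy positions 5–6 → each gets rank 5.
Site 1 values → pooled ranks: 1.9→5, 2.2→3
Rank sum = 5 + 3 = 8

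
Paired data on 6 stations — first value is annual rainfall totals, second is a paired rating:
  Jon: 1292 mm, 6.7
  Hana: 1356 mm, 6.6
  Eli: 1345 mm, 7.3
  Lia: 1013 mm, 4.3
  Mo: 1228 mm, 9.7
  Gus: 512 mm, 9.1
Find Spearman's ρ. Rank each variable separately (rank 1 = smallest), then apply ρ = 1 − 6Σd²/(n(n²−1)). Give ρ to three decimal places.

Ranks of variable 1: 4, 6, 5, 2, 3, 1
Ranks of variable 2: 3, 2, 4, 1, 6, 5
d = r₁ − r₂: 1, 4, 1, 1, -3, -4
d²: 1, 16, 1, 1, 9, 16; Σd² = 44
ρ = 1 − 6·44/(6·35) = 1 − 264/210 = -0.257

-0.257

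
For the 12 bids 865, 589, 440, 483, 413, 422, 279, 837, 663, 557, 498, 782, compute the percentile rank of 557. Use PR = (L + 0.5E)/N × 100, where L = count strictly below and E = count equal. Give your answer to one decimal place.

54.2

N = 12.
Strictly below 557: 6. Equal to 557: 1.
PR = (6 + 0.5·1)/12 × 100 = 54.2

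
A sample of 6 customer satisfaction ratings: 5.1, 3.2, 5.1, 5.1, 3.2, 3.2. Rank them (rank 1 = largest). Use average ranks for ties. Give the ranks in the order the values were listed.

2, 5, 2, 2, 5, 5

Sorted (descending): 5.1, 5.1, 5.1, 3.2, 3.2, 3.2
The 3 values of 5.1 occupy positions 1–3 → average rank 2.
The 3 values of 3.2 occupy positions 4–6 → average rank 5.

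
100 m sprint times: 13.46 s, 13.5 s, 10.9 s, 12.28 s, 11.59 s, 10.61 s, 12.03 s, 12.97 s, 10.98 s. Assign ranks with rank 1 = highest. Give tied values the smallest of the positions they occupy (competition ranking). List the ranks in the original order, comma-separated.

2, 1, 8, 4, 6, 9, 5, 3, 7

Sorted (descending): 13.5, 13.46, 12.97, 12.28, 12.03, 11.59, 10.98, 10.9, 10.61
No ties — each value takes its position as its rank.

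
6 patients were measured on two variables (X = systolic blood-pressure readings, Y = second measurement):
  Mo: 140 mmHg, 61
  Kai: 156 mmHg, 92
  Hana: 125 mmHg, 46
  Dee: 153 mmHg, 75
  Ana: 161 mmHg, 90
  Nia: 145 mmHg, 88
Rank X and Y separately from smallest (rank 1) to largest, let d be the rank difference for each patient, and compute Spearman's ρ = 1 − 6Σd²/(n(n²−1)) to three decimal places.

Ranks of variable 1: 2, 5, 1, 4, 6, 3
Ranks of variable 2: 2, 6, 1, 3, 5, 4
d = r₁ − r₂: 0, -1, 0, 1, 1, -1
d²: 0, 1, 0, 1, 1, 1; Σd² = 4
ρ = 1 − 6·4/(6·35) = 1 − 24/210 = 0.886

0.886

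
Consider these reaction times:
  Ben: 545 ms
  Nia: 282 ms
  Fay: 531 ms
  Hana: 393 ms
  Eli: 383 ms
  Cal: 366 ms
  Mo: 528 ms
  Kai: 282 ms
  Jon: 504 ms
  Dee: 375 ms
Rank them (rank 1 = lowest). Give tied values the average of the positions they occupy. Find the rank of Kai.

1.5

Sorted (ascending): 282, 282, 366, 375, 383, 393, 504, 528, 531, 545
The 2 values of 282 occupy positions 1–2 → average rank (1+2)/2 = 1.5.
Kai has value 282 ms → rank 1.5.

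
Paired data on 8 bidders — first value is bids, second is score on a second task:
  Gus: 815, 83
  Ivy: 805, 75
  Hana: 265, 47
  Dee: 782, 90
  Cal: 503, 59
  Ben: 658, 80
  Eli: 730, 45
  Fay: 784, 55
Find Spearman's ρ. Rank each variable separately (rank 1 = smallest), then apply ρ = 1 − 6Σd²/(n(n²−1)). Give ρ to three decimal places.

0.452

Ranks of variable 1: 8, 7, 1, 5, 2, 3, 4, 6
Ranks of variable 2: 7, 5, 2, 8, 4, 6, 1, 3
d = r₁ − r₂: 1, 2, -1, -3, -2, -3, 3, 3
d²: 1, 4, 1, 9, 4, 9, 9, 9; Σd² = 46
ρ = 1 − 6·46/(8·63) = 1 − 276/504 = 0.452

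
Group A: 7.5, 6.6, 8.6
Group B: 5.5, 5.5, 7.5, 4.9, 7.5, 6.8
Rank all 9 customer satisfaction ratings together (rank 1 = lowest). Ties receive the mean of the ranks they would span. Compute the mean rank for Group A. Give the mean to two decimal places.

6.67

Sorted (ascending): 4.9, 5.5, 5.5, 6.6, 6.8, 7.5, 7.5, 7.5, 8.6
The 2 values of 5.5 occupy positions 2–3 → average rank (2+3)/2 = 2.5.
The 3 values of 7.5 occupy positions 6–8 → average rank 7.
Group A values → pooled ranks: 7.5→7, 6.6→4, 8.6→9
Mean rank = (7 + 4 + 9) / 3 = 6.67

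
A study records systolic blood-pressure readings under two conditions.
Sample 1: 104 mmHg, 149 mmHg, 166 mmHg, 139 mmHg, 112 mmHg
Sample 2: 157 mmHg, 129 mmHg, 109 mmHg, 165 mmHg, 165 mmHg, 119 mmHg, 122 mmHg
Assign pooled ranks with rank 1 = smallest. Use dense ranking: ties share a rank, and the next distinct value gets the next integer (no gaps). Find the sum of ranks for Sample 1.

Sorted (ascending): 104, 109, 112, 119, 122, 129, 139, 149, 157, 165, 165, 166
The 2 values of 165 share dense rank 10.
Remaining distinct values take the next consecutive integers.
Sample 1 values → pooled ranks: 104→1, 149→8, 166→11, 139→7, 112→3
Rank sum = 1 + 8 + 11 + 7 + 3 = 30

30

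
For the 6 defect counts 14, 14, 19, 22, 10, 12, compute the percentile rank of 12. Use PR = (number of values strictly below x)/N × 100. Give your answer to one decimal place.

16.7

N = 6.
Strictly below 12: 1. Equal to 12: 1.
PR = 1/6 × 100 = 16.7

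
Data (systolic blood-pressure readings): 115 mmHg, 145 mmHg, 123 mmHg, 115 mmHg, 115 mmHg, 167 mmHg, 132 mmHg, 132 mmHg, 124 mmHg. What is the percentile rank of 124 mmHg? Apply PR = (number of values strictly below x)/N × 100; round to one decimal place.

44.4

N = 9.
Strictly below 124: 4. Equal to 124: 1.
PR = 4/9 × 100 = 44.4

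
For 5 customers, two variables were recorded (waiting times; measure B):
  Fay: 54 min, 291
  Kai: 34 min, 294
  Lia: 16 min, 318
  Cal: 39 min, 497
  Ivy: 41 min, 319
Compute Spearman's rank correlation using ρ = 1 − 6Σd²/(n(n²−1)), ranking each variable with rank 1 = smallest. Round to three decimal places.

Ranks of variable 1: 5, 2, 1, 3, 4
Ranks of variable 2: 1, 2, 3, 5, 4
d = r₁ − r₂: 4, 0, -2, -2, 0
d²: 16, 0, 4, 4, 0; Σd² = 24
ρ = 1 − 6·24/(5·24) = 1 − 144/120 = -0.200

-0.200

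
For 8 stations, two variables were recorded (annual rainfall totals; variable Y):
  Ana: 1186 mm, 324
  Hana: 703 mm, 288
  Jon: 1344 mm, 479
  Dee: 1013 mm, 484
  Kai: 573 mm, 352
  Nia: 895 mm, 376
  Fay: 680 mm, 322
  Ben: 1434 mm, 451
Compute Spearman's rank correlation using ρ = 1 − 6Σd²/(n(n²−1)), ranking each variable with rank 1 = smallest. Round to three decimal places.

Ranks of variable 1: 6, 3, 7, 5, 1, 4, 2, 8
Ranks of variable 2: 3, 1, 7, 8, 4, 5, 2, 6
d = r₁ − r₂: 3, 2, 0, -3, -3, -1, 0, 2
d²: 9, 4, 0, 9, 9, 1, 0, 4; Σd² = 36
ρ = 1 − 6·36/(8·63) = 1 − 216/504 = 0.571

0.571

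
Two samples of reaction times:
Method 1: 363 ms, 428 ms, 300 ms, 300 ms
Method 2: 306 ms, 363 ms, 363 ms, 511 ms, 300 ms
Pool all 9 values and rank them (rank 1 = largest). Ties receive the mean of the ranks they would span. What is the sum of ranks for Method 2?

Sorted (descending): 511, 428, 363, 363, 363, 306, 300, 300, 300
The 3 values of 363 occupy positions 3–5 → average rank 4.
The 3 values of 300 occupy positions 7–9 → average rank 8.
Method 2 values → pooled ranks: 306→6, 363→4, 363→4, 511→1, 300→8
Rank sum = 6 + 4 + 4 + 1 + 8 = 23

23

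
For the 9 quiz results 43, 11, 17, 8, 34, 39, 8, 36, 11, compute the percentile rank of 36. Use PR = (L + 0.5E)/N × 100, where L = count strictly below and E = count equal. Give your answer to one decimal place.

N = 9.
Strictly below 36: 6. Equal to 36: 1.
PR = (6 + 0.5·1)/9 × 100 = 72.2

72.2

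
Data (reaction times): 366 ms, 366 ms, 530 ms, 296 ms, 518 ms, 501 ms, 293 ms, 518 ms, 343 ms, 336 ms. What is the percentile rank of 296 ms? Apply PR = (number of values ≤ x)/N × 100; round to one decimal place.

20.0

N = 10.
Strictly below 296: 1. Equal to 296: 1.
PR = 2/10 × 100 = 20.0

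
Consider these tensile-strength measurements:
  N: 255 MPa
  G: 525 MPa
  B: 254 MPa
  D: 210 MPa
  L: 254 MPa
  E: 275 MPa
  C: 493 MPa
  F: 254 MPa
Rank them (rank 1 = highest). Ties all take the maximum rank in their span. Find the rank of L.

Sorted (descending): 525, 493, 275, 255, 254, 254, 254, 210
The 3 values of 254 occupy positions 5–7 → each gets rank 7.
L has value 254 MPa → rank 7.

7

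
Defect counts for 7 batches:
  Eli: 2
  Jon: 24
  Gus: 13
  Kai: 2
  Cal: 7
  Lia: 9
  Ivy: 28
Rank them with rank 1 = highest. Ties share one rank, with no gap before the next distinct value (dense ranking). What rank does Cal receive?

5

Sorted (descending): 28, 24, 13, 9, 7, 2, 2
The 2 values of 2 share dense rank 6.
Remaining distinct values take the next consecutive integers.
Cal has value 7 → rank 5.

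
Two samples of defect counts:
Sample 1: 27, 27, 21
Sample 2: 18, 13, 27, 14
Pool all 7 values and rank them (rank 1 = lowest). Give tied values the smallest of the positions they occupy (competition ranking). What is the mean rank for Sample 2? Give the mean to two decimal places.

2.75

Sorted (ascending): 13, 14, 18, 21, 27, 27, 27
The 3 values of 27 occupy positions 5–7 → each gets rank 5.
Sample 2 values → pooled ranks: 18→3, 13→1, 27→5, 14→2
Mean rank = (3 + 1 + 5 + 2) / 4 = 2.75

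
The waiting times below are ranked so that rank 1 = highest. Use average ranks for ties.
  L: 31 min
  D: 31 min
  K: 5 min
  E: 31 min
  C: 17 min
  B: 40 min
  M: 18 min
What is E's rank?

Sorted (descending): 40, 31, 31, 31, 18, 17, 5
The 3 values of 31 occupy positions 2–4 → average rank 3.
E has value 31 min → rank 3.

3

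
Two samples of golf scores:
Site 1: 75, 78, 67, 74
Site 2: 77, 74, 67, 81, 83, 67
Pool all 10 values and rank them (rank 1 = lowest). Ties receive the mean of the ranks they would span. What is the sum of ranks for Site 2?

Sorted (ascending): 67, 67, 67, 74, 74, 75, 77, 78, 81, 83
The 3 values of 67 occupy positions 1–3 → average rank 2.
The 2 values of 74 occupy positions 4–5 → average rank (4+5)/2 = 4.5.
Site 2 values → pooled ranks: 77→7, 74→4.5, 67→2, 81→9, 83→10, 67→2
Rank sum = 7 + 4.5 + 2 + 9 + 10 + 2 = 34.5

34.5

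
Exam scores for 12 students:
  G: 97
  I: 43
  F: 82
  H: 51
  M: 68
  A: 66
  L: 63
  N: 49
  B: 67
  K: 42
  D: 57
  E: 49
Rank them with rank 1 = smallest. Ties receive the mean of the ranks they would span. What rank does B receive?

9

Sorted (ascending): 42, 43, 49, 49, 51, 57, 63, 66, 67, 68, 82, 97
The 2 values of 49 occupy positions 3–4 → average rank (3+4)/2 = 3.5.
B has value 67 → rank 9.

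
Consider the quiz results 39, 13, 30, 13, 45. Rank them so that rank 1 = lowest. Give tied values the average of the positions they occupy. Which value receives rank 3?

Sorted (ascending): 13, 13, 30, 39, 45
The 2 values of 13 occupy positions 1–2 → average rank (1+2)/2 = 1.5.
Rank 3 → value 30.

30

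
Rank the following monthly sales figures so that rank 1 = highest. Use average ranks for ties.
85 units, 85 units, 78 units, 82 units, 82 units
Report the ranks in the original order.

1.5, 1.5, 5, 3.5, 3.5

Sorted (descending): 85, 85, 82, 82, 78
The 2 values of 85 occupy positions 1–2 → average rank (1+2)/2 = 1.5.
The 2 values of 82 occupy positions 3–4 → average rank (3+4)/2 = 3.5.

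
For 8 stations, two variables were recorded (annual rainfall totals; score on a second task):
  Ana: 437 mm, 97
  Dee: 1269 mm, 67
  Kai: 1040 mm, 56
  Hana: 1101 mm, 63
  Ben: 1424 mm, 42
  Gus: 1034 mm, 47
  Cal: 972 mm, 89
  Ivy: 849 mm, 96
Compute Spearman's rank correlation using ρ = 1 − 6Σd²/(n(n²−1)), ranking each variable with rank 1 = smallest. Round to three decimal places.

-0.762

Ranks of variable 1: 1, 7, 5, 6, 8, 4, 3, 2
Ranks of variable 2: 8, 5, 3, 4, 1, 2, 6, 7
d = r₁ − r₂: -7, 2, 2, 2, 7, 2, -3, -5
d²: 49, 4, 4, 4, 49, 4, 9, 25; Σd² = 148
ρ = 1 − 6·148/(8·63) = 1 − 888/504 = -0.762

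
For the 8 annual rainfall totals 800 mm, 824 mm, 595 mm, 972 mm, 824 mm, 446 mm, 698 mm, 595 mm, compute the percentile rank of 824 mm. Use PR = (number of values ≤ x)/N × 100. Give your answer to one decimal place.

N = 8.
Strictly below 824: 5. Equal to 824: 2.
PR = 7/8 × 100 = 87.5

87.5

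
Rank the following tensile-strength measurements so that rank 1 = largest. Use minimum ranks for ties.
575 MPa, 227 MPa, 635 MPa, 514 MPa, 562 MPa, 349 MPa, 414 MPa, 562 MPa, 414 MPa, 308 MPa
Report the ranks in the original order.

2, 10, 1, 5, 3, 8, 6, 3, 6, 9

Sorted (descending): 635, 575, 562, 562, 514, 414, 414, 349, 308, 227
The 2 values of 562 occupy positions 3–4 → each gets rank 3.
The 2 values of 414 occupy positions 6–7 → each gets rank 6.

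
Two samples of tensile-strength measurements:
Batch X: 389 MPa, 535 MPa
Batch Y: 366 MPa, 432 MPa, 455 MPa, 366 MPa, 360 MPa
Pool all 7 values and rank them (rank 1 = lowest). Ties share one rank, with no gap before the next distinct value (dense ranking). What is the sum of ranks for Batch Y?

Sorted (ascending): 360, 366, 366, 389, 432, 455, 535
The 2 values of 366 share dense rank 2.
Remaining distinct values take the next consecutive integers.
Batch Y values → pooled ranks: 366→2, 432→4, 455→5, 366→2, 360→1
Rank sum = 2 + 4 + 5 + 2 + 1 = 14

14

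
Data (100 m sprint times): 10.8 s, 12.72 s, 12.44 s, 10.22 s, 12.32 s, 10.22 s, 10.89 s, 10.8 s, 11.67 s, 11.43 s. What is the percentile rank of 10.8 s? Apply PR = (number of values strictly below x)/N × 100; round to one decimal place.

N = 10.
Strictly below 10.8: 2. Equal to 10.8: 2.
PR = 2/10 × 100 = 20.0

20.0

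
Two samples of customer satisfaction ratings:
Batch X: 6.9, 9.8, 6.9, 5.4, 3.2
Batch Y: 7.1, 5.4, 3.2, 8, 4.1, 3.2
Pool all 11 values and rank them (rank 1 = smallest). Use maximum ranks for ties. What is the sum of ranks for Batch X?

36

Sorted (ascending): 3.2, 3.2, 3.2, 4.1, 5.4, 5.4, 6.9, 6.9, 7.1, 8, 9.8
The 3 values of 3.2 occupy positions 1–3 → each gets rank 3.
The 2 values of 5.4 occupy positions 5–6 → each gets rank 6.
The 2 values of 6.9 occupy positions 7–8 → each gets rank 8.
Batch X values → pooled ranks: 6.9→8, 9.8→11, 6.9→8, 5.4→6, 3.2→3
Rank sum = 8 + 11 + 8 + 6 + 3 = 36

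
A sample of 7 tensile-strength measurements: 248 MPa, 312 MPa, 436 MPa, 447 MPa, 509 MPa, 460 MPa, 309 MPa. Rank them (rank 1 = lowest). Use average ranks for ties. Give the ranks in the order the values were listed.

1, 3, 4, 5, 7, 6, 2

Sorted (ascending): 248, 309, 312, 436, 447, 460, 509
No ties — each value takes its position as its rank.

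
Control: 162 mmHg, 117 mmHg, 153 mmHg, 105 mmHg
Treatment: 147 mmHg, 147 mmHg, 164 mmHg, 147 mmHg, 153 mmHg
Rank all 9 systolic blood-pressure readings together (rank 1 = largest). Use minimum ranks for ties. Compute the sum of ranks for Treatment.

19

Sorted (descending): 164, 162, 153, 153, 147, 147, 147, 117, 105
The 2 values of 153 occupy positions 3–4 → each gets rank 3.
The 3 values of 147 occupy positions 5–7 → each gets rank 5.
Treatment values → pooled ranks: 147→5, 147→5, 164→1, 147→5, 153→3
Rank sum = 5 + 5 + 1 + 5 + 3 = 19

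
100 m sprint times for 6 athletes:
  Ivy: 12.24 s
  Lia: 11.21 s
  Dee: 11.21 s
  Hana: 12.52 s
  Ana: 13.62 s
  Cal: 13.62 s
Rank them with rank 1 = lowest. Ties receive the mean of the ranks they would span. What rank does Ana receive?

5.5

Sorted (ascending): 11.21, 11.21, 12.24, 12.52, 13.62, 13.62
The 2 values of 11.21 occupy positions 1–2 → average rank (1+2)/2 = 1.5.
The 2 values of 13.62 occupy positions 5–6 → average rank (5+6)/2 = 5.5.
Ana has value 13.62 s → rank 5.5.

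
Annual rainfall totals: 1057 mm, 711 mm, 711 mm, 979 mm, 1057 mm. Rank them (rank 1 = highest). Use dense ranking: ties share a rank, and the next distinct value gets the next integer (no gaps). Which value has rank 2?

Sorted (descending): 1057, 1057, 979, 711, 711
The 2 values of 1057 share dense rank 1.
The 2 values of 711 share dense rank 3.
Remaining distinct values take the next consecutive integers.
Rank 2 → value 979.

979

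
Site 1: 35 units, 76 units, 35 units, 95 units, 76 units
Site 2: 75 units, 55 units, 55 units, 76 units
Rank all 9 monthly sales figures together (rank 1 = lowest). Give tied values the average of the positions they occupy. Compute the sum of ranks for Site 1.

Sorted (ascending): 35, 35, 55, 55, 75, 76, 76, 76, 95
The 2 values of 35 occupy positions 1–2 → average rank (1+2)/2 = 1.5.
The 2 values of 55 occupy positions 3–4 → average rank (3+4)/2 = 3.5.
The 3 values of 76 occupy positions 6–8 → average rank 7.
Site 1 values → pooled ranks: 35→1.5, 76→7, 35→1.5, 95→9, 76→7
Rank sum = 1.5 + 7 + 1.5 + 9 + 7 = 26

26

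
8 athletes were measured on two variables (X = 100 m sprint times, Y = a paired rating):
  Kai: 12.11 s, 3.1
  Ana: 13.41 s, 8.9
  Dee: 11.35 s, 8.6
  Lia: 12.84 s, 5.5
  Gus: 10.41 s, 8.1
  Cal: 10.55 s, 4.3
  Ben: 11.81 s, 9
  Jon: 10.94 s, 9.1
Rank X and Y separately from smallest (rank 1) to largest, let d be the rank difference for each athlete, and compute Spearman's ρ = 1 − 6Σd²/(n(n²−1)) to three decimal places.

Ranks of variable 1: 6, 8, 4, 7, 1, 2, 5, 3
Ranks of variable 2: 1, 6, 5, 3, 4, 2, 7, 8
d = r₁ − r₂: 5, 2, -1, 4, -3, 0, -2, -5
d²: 25, 4, 1, 16, 9, 0, 4, 25; Σd² = 84
ρ = 1 − 6·84/(8·63) = 1 − 504/504 = 0.000

0.000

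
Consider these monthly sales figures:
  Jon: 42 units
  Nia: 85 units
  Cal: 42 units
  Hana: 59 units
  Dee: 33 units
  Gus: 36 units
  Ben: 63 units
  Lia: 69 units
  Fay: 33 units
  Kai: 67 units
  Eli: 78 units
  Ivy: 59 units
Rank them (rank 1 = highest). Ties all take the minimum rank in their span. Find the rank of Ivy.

6

Sorted (descending): 85, 78, 69, 67, 63, 59, 59, 42, 42, 36, 33, 33
The 2 values of 59 occupy positions 6–7 → each gets rank 6.
The 2 values of 42 occupy positions 8–9 → each gets rank 8.
The 2 values of 33 occupy positions 11–12 → each gets rank 11.
Ivy has value 59 units → rank 6.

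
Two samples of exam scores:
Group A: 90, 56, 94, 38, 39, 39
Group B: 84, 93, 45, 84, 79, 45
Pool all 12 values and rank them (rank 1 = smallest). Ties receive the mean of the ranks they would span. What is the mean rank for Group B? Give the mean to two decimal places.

7.33

Sorted (ascending): 38, 39, 39, 45, 45, 56, 79, 84, 84, 90, 93, 94
The 2 values of 39 occupy positions 2–3 → average rank (2+3)/2 = 2.5.
The 2 values of 45 occupy positions 4–5 → average rank (4+5)/2 = 4.5.
The 2 values of 84 occupy positions 8–9 → average rank (8+9)/2 = 8.5.
Group B values → pooled ranks: 84→8.5, 93→11, 45→4.5, 84→8.5, 79→7, 45→4.5
Mean rank = (8.5 + 11 + 4.5 + 8.5 + 7 + 4.5) / 6 = 7.33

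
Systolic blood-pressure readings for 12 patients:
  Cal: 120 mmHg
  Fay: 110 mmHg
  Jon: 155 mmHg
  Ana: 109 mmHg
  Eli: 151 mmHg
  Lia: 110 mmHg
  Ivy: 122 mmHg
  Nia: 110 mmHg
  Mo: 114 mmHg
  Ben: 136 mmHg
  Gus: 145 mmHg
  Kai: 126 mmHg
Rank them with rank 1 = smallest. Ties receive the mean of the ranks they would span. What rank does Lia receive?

3

Sorted (ascending): 109, 110, 110, 110, 114, 120, 122, 126, 136, 145, 151, 155
The 3 values of 110 occupy positions 2–4 → average rank 3.
Lia has value 110 mmHg → rank 3.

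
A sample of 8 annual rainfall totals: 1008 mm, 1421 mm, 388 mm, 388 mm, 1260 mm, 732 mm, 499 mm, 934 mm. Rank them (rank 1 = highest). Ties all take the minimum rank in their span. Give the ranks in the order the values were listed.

3, 1, 7, 7, 2, 5, 6, 4

Sorted (descending): 1421, 1260, 1008, 934, 732, 499, 388, 388
The 2 values of 388 occupy positions 7–8 → each gets rank 7.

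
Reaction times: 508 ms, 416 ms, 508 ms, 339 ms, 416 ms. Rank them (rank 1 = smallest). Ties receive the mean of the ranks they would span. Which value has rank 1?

339

Sorted (ascending): 339, 416, 416, 508, 508
The 2 values of 416 occupy positions 2–3 → average rank (2+3)/2 = 2.5.
The 2 values of 508 occupy positions 4–5 → average rank (4+5)/2 = 4.5.
Rank 1 → value 339.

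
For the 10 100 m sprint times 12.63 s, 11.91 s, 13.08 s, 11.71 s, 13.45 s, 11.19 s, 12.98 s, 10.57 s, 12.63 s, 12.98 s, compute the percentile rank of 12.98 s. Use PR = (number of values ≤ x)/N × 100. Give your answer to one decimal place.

80.0

N = 10.
Strictly below 12.98: 6. Equal to 12.98: 2.
PR = 8/10 × 100 = 80.0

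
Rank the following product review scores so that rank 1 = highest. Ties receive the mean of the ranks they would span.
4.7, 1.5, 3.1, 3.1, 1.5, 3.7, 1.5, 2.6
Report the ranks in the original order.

Sorted (descending): 4.7, 3.7, 3.1, 3.1, 2.6, 1.5, 1.5, 1.5
The 2 values of 3.1 occupy positions 3–4 → average rank (3+4)/2 = 3.5.
The 3 values of 1.5 occupy positions 6–8 → average rank 7.

1, 7, 3.5, 3.5, 7, 2, 7, 5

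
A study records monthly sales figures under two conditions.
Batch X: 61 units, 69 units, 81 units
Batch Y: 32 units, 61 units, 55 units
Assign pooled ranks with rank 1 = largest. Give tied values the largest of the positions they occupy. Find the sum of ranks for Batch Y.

Sorted (descending): 81, 69, 61, 61, 55, 32
The 2 values of 61 occupy positions 3–4 → each gets rank 4.
Batch Y values → pooled ranks: 32→6, 61→4, 55→5
Rank sum = 6 + 4 + 5 = 15

15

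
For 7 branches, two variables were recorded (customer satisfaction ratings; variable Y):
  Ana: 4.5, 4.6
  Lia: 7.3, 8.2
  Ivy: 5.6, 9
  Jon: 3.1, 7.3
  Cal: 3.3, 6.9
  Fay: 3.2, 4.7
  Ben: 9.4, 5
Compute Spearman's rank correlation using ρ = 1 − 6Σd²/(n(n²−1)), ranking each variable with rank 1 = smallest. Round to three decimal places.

Ranks of variable 1: 4, 6, 5, 1, 3, 2, 7
Ranks of variable 2: 1, 6, 7, 5, 4, 2, 3
d = r₁ − r₂: 3, 0, -2, -4, -1, 0, 4
d²: 9, 0, 4, 16, 1, 0, 16; Σd² = 46
ρ = 1 − 6·46/(7·48) = 1 − 276/336 = 0.179

0.179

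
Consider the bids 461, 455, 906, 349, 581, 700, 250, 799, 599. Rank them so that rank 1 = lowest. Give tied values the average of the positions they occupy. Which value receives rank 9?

Sorted (ascending): 250, 349, 455, 461, 581, 599, 700, 799, 906
No ties — each value takes its position as its rank.
Rank 9 → value 906.

906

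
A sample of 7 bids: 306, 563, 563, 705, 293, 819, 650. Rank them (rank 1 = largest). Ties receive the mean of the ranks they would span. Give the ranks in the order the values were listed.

Sorted (descending): 819, 705, 650, 563, 563, 306, 293
The 2 values of 563 occupy positions 4–5 → average rank (4+5)/2 = 4.5.

6, 4.5, 4.5, 2, 7, 1, 3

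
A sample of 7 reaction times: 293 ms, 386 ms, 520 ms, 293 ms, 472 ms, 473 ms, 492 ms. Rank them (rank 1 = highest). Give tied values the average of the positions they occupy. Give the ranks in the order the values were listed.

Sorted (descending): 520, 492, 473, 472, 386, 293, 293
The 2 values of 293 occupy positions 6–7 → average rank (6+7)/2 = 6.5.

6.5, 5, 1, 6.5, 4, 3, 2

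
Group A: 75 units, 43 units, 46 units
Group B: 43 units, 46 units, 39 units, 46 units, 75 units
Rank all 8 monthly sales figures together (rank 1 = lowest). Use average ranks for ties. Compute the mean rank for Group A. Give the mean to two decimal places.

5.00

Sorted (ascending): 39, 43, 43, 46, 46, 46, 75, 75
The 2 values of 43 occupy positions 2–3 → average rank (2+3)/2 = 2.5.
The 3 values of 46 occupy positions 4–6 → average rank 5.
The 2 values of 75 occupy positions 7–8 → average rank (7+8)/2 = 7.5.
Group A values → pooled ranks: 75→7.5, 43→2.5, 46→5
Mean rank = (7.5 + 2.5 + 5) / 3 = 5.00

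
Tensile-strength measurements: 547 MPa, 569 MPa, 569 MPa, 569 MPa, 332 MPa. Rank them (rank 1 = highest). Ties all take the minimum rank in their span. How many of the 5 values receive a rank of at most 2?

3

Sorted (descending): 569, 569, 569, 547, 332
The 3 values of 569 occupy positions 1–3 → each gets rank 1.
Ranks ≤ 2: {1, 1, 1} → 3 values.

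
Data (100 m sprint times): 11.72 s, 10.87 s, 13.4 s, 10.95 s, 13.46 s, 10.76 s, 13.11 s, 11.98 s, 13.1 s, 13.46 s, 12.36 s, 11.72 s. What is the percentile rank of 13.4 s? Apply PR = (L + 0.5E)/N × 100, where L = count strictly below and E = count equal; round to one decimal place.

79.2

N = 12.
Strictly below 13.4: 9. Equal to 13.4: 1.
PR = (9 + 0.5·1)/12 × 100 = 79.2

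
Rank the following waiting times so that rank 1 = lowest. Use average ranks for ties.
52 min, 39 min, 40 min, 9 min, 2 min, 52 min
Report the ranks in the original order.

5.5, 3, 4, 2, 1, 5.5

Sorted (ascending): 2, 9, 39, 40, 52, 52
The 2 values of 52 occupy positions 5–6 → average rank (5+6)/2 = 5.5.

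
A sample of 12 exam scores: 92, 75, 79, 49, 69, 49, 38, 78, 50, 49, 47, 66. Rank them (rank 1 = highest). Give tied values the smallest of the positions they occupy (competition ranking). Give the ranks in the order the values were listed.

Sorted (descending): 92, 79, 78, 75, 69, 66, 50, 49, 49, 49, 47, 38
The 3 values of 49 occupy positions 8–10 → each gets rank 8.

1, 4, 2, 8, 5, 8, 12, 3, 7, 8, 11, 6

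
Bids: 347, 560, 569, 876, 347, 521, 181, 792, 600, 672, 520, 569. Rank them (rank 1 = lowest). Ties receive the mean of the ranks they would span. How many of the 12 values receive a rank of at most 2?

Sorted (ascending): 181, 347, 347, 520, 521, 560, 569, 569, 600, 672, 792, 876
The 2 values of 347 occupy positions 2–3 → average rank (2+3)/2 = 2.5.
The 2 values of 569 occupy positions 7–8 → average rank (7+8)/2 = 7.5.
Ranks ≤ 2: {1} → 1 value.

1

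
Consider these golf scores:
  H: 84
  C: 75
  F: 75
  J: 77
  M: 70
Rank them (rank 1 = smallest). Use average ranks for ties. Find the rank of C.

Sorted (ascending): 70, 75, 75, 77, 84
The 2 values of 75 occupy positions 2–3 → average rank (2+3)/2 = 2.5.
C has value 75 → rank 2.5.

2.5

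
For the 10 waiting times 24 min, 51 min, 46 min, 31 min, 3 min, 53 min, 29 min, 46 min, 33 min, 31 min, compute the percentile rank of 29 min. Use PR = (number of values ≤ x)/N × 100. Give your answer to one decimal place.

30.0

N = 10.
Strictly below 29: 2. Equal to 29: 1.
PR = 3/10 × 100 = 30.0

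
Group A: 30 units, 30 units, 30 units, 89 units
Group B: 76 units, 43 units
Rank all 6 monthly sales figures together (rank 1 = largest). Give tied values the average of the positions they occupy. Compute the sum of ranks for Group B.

5

Sorted (descending): 89, 76, 43, 30, 30, 30
The 3 values of 30 occupy positions 4–6 → average rank 5.
Group B values → pooled ranks: 76→2, 43→3
Rank sum = 2 + 3 = 5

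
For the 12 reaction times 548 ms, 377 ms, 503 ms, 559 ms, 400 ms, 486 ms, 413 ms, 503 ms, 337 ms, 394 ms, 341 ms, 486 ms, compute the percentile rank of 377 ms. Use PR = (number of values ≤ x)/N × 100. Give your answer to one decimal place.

25.0

N = 12.
Strictly below 377: 2. Equal to 377: 1.
PR = 3/12 × 100 = 25.0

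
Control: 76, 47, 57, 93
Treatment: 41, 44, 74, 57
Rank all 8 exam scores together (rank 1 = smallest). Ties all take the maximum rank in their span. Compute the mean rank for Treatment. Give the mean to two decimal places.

3.50

Sorted (ascending): 41, 44, 47, 57, 57, 74, 76, 93
The 2 values of 57 occupy positions 4–5 → each gets rank 5.
Treatment values → pooled ranks: 41→1, 44→2, 74→6, 57→5
Mean rank = (1 + 2 + 6 + 5) / 4 = 3.50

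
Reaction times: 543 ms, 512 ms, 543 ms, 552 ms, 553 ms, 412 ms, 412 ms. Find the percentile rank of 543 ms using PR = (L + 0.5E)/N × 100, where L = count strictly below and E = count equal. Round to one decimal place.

N = 7.
Strictly below 543: 3. Equal to 543: 2.
PR = (3 + 0.5·2)/7 × 100 = 57.1

57.1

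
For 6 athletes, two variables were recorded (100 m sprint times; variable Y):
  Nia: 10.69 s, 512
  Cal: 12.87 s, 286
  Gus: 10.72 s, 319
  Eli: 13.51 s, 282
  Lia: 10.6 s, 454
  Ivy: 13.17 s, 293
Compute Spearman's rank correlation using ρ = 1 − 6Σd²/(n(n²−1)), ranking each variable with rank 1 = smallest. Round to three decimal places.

Ranks of variable 1: 2, 4, 3, 6, 1, 5
Ranks of variable 2: 6, 2, 4, 1, 5, 3
d = r₁ − r₂: -4, 2, -1, 5, -4, 2
d²: 16, 4, 1, 25, 16, 4; Σd² = 66
ρ = 1 − 6·66/(6·35) = 1 − 396/210 = -0.886

-0.886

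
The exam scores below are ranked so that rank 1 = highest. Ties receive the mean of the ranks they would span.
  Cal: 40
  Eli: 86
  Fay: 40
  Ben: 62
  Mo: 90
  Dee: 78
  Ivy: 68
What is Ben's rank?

5

Sorted (descending): 90, 86, 78, 68, 62, 40, 40
The 2 values of 40 occupy positions 6–7 → average rank (6+7)/2 = 6.5.
Ben has value 62 → rank 5.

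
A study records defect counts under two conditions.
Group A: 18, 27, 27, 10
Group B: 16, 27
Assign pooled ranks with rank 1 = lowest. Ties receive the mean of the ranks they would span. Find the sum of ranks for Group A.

Sorted (ascending): 10, 16, 18, 27, 27, 27
The 3 values of 27 occupy positions 4–6 → average rank 5.
Group A values → pooled ranks: 18→3, 27→5, 27→5, 10→1
Rank sum = 3 + 5 + 5 + 1 = 14

14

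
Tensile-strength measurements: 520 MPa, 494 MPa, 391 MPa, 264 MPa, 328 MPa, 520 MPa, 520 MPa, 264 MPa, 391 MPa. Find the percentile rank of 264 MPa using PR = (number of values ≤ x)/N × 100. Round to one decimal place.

N = 9.
Strictly below 264: 0. Equal to 264: 2.
PR = 2/9 × 100 = 22.2

22.2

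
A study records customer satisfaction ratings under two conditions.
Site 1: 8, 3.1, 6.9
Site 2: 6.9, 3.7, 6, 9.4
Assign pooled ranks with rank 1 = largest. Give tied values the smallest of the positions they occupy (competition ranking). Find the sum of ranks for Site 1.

Sorted (descending): 9.4, 8, 6.9, 6.9, 6, 3.7, 3.1
The 2 values of 6.9 occupy positions 3–4 → each gets rank 3.
Site 1 values → pooled ranks: 8→2, 3.1→7, 6.9→3
Rank sum = 2 + 7 + 3 = 12

12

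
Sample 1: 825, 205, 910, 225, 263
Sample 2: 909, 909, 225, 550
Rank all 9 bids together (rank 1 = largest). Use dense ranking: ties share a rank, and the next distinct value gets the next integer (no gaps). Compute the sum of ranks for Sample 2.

Sorted (descending): 910, 909, 909, 825, 550, 263, 225, 225, 205
The 2 values of 909 share dense rank 2.
The 2 values of 225 share dense rank 6.
Remaining distinct values take the next consecutive integers.
Sample 2 values → pooled ranks: 909→2, 909→2, 225→6, 550→4
Rank sum = 2 + 2 + 6 + 4 = 14

14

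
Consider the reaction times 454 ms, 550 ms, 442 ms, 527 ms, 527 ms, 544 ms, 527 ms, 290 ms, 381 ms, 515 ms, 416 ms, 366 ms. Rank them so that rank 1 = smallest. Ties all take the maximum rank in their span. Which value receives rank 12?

Sorted (ascending): 290, 366, 381, 416, 442, 454, 515, 527, 527, 527, 544, 550
The 3 values of 527 occupy positions 8–10 → each gets rank 10.
Rank 12 → value 550.

550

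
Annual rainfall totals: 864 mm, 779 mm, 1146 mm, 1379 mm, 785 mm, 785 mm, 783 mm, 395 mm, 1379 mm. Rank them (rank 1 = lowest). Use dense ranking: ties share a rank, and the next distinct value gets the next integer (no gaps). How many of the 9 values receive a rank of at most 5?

Sorted (ascending): 395, 779, 783, 785, 785, 864, 1146, 1379, 1379
The 2 values of 785 share dense rank 4.
The 2 values of 1379 share dense rank 7.
Remaining distinct values take the next consecutive integers.
Ranks ≤ 5: {1, 2, 3, 4, 4, 5} → 6 values.

6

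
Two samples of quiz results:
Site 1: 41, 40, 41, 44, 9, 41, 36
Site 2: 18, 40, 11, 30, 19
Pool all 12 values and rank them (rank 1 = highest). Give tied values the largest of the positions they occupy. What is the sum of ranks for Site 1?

38

Sorted (descending): 44, 41, 41, 41, 40, 40, 36, 30, 19, 18, 11, 9
The 3 values of 41 occupy positions 2–4 → each gets rank 4.
The 2 values of 40 occupy positions 5–6 → each gets rank 6.
Site 1 values → pooled ranks: 41→4, 40→6, 41→4, 44→1, 9→12, 41→4, 36→7
Rank sum = 4 + 6 + 4 + 1 + 12 + 4 + 7 = 38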